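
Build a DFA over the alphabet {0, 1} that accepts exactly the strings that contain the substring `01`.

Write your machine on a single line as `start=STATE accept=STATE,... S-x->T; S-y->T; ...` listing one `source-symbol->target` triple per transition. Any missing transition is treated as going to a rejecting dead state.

start=S0; accept=S2; S0-0->S1; S0-1->S0; S1-0->S1; S1-1->S2; S2-0->S2; S2-1->S2

States S0..S1 record the length of the longest prefix of `01` that matches the current input suffix. Reaching S2 means `01` has been seen, and we stay there forever. Accept from S2.
A 3-state machine:
        0   1  
>  S0   S1  S0 
   S1   S1  S2 
 * S2   S2  S2 
(> = start, * = accepting)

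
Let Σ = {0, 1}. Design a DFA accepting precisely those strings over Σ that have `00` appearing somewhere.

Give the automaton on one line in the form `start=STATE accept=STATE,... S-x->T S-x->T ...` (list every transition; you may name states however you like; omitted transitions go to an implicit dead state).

States S0..S1 record the length of the longest prefix of `00` that matches the current input suffix. Reaching S2 means `00` has been seen, and we stay there forever. Accept from S2.
A 3-state machine:
        0   1  
>  S0   S1  S0 
   S1   S2  S0 
 * S2   S2  S2 
(> = start, * = accepting)

start=S0 accept=S2 S0-0->S1 S0-1->S0 S1-0->S2 S1-1->S0 S2-0->S2 S2-1->S2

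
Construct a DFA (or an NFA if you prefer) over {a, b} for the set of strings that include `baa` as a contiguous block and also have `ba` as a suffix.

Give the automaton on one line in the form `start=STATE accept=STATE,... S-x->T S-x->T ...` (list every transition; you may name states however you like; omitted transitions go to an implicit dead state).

Run two small machines in parallel and take their product. The first has 4 states tracking whether and how much of `baa` has been seen; the second has 3 states tracking how much of the suffix `ba` has currently been matched. A product state is a pair (one from each), accepting exactly when both do.
6 states suffice.
        a   b  
>  S0   S0  S1 
   S1   S2  S1 
   S2   S3  S1 
   S3   S3  S4 
   S4   S5  S4 
 * S5   S3  S4 
(> = start, * = accepting)

start=S0 accept=S5 S0-a->S0 S0-b->S1 S1-a->S2 S1-b->S1 S2-a->S3 S2-b->S1 S3-a->S3 S3-b->S4 S4-a->S5 S4-b->S4 S5-a->S3 S5-b->S4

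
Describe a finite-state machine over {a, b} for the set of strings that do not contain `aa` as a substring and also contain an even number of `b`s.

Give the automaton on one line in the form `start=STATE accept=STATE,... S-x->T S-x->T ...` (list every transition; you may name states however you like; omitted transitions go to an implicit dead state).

start=q0 accept=q0,q1 q0-a->q1 q0-b->q2 q1-a->q3 q1-b->q2 q2-a->q4 q2-b->q0 q3-a->q3 q3-b->q5 q4-a->q5 q4-b->q0 q5-a->q5 q5-b->q3

Build one automaton per condition and run them in lockstep. The first has 3 states tracking partial matches of the forbidden pattern `aa`; the second has 2 states tracking the count of `b`s modulo 2. A product state is a pair (one from each), accepting exactly when both do.
With 6 states:
        a   b  
>* q0   q1  q2 
 * q1   q3  q2 
   q2   q4  q0 
   q3   q3  q5 
   q4   q5  q0 
   q5   q5  q3 
(> = start, * = accepting)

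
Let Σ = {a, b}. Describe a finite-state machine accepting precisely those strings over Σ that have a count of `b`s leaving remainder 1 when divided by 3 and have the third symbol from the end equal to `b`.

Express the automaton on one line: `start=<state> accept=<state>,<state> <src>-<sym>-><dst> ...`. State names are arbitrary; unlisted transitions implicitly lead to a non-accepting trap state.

Build one automaton per condition and run them in lockstep. One (3 states) tracks the count of `b`s modulo 3; the other (15 states) tracks the last 3 symbols read. Each combined state is a pair, one component from each; accept when both components accept. After merging equivalent states the machine shrinks.
14 states suffice.
          a    b  
>  s0     s0   s1 
   s1     s2   s3 
   s2     s4   s3 
   s3     s5   s6 
 * s4     s7   s3 
   s5     s5   s8 
   s6     s9  s10 
   s7     s7   s3 
   s8     s9  s11 
   s9     s0  s12 
 * s10   s13   s3 
   s11   s13   s3 
 * s12    s2   s3 
 * s13    s4   s3 
(> = start, * = accepting)

start=s0 accept=s4,s10,s12,s13 s0-a->s0 s0-b->s1 s1-a->s2 s1-b->s3 s2-a->s4 s2-b->s3 s3-a->s5 s3-b->s6 s4-a->s7 s4-b->s3 s5-a->s5 s5-b->s8 s6-a->s9 s6-b->s10 s7-a->s7 s7-b->s3 s8-a->s9 s8-b->s11 s9-a->s0 s9-b->s12 s10-a->s13 s10-b->s3 s11-a->s13 s11-b->s3 s12-a->s2 s12-b->s3 s13-a->s4 s13-b->s3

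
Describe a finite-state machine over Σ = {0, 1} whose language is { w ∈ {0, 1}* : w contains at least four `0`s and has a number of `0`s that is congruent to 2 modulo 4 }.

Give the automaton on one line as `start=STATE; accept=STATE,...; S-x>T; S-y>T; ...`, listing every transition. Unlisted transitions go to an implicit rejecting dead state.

Build one automaton per condition and run them in lockstep. The first has 6 states tracking the count of `0`s, saturating at 5; the second has 4 states tracking the count of `0`s modulo 4. A product state is a pair (one from each), accepting exactly when both do. Equivalent product states are then merged.
A 7-state machine:
        0   1  
>  q0   q1  q0 
   q1   q2  q1 
   q2   q3  q2 
   q3   q4  q3 
   q4   q5  q4 
   q5   q6  q5 
 * q6   q3  q6 
(> = start, * = accepting)

start=q0; accept=q6; q0-0>q1; q0-1>q0; q1-0>q2; q1-1>q1; q2-0>q3; q2-1>q2; q3-0>q4; q3-1>q3; q4-0>q5; q4-1>q4; q5-0>q6; q5-1>q5; q6-0>q3; q6-1>q6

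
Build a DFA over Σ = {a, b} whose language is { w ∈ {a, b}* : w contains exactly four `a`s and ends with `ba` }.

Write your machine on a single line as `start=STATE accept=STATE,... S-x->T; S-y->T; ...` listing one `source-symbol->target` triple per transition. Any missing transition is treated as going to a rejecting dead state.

start=S0; accept=S6; S0-a->S1; S0-b->S0; S1-a->S2; S1-b->S1; S2-a->S3; S2-b->S2; S3-a->S4; S3-b->S5; S4-a->S4; S4-b->S4; S5-a->S6; S5-b->S5; S6-a->S4; S6-b->S4

Handle the two conditions separately and then intersect. One (6 states) tracks the count of `a`s, saturating at 5; the other (3 states) tracks how much of the suffix `ba` has currently been matched. Each combined state is a pair, one component from each; accept when both components accept. Equivalent product states are then merged.
        a   b  
>  S0   S1  S0 
   S1   S2  S1 
   S2   S3  S2 
   S3   S4  S5 
   S4   S4  S4 
   S5   S6  S5 
 * S6   S4  S4 
(> = start, * = accepting)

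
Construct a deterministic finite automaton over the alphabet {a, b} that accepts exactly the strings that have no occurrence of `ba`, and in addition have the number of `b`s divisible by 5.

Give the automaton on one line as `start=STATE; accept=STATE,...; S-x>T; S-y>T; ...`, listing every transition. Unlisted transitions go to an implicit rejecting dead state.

Run two small machines in parallel and take their product. One (3 states) tracks partial matches of the forbidden pattern `ba`; the other (5 states) tracks the count of `b`s modulo 5. Each combined state is a pair, one component from each; accept when both components accept. Equivalent product states are then merged.
A 7-state machine:
        a   b  
>* q0   q0  q1 
   q1   q2  q3 
   q2   q2  q2 
   q3   q2  q4 
   q4   q2  q5 
   q5   q2  q6 
 * q6   q2  q1 
(> = start, * = accepting)

start=q0; accept=q0,q6; q0-a>q0; q0-b>q1; q1-a>q2; q1-b>q3; q2-a>q2; q2-b>q2; q3-a>q2; q3-b>q4; q4-a>q2; q4-b>q5; q5-a>q2; q5-b>q6; q6-a>q2; q6-b>q1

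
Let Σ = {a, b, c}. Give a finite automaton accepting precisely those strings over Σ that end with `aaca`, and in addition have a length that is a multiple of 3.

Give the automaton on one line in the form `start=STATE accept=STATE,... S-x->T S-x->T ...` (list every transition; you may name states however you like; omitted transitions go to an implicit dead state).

start=q0 accept=q6 q0-a->q1 q0-b->q1 q0-c->q1 q1-a->q2 q1-b->q2 q1-c->q2 q2-a->q3 q2-b->q0 q2-c->q0 q3-a->q4 q3-b->q1 q3-c->q1 q4-a->q2 q4-b->q2 q4-c->q5 q5-a->q6 q5-b->q0 q5-c->q0 q6-a->q4 q6-b->q1 q6-c->q1

Build one automaton per condition and run them in lockstep. One (5 states) tracks how much of the suffix `aaca` has currently been matched; the other (3 states) tracks the input length modulo 3. Each combined state is a pair, one component from each; accept when both components accept. Equivalent product states are then merged.
With 7 states:
        a   b   c  
>  q0   q1  q1  q1 
   q1   q2  q2  q2 
   q2   q3  q0  q0 
   q3   q4  q1  q1 
   q4   q2  q2  q5 
   q5   q6  q0  q0 
 * q6   q4  q1  q1 
(> = start, * = accepting)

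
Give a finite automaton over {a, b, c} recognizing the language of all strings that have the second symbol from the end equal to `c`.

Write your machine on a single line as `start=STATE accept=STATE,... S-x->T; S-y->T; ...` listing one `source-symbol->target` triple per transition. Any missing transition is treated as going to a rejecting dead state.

A DFA must remember the last 2 symbols (since which symbol is second-to-last isn't known until the input ends). Use one state per possible window of the last ≤2 symbols; accept from those whose window starts with `c`.
With 13 states:
          a    b    c  
>  q0     q1   q2   q3 
   q1     q4   q5   q6 
   q2     q7   q8   q9 
   q3    q10  q11  q12 
   q4     q4   q5   q6 
   q5     q7   q8   q9 
   q6    q10  q11  q12 
   q7     q4   q5   q6 
   q8     q7   q8   q9 
   q9    q10  q11  q12 
 * q10    q4   q5   q6 
 * q11    q7   q8   q9 
 * q12   q10  q11  q12 
(> = start, * = accepting)

start=q0; accept=q10,q11,q12; q0-a->q1; q0-b->q2; q0-c->q3; q1-a->q4; q1-b->q5; q1-c->q6; q2-a->q7; q2-b->q8; q2-c->q9; q3-a->q10; q3-b->q11; q3-c->q12; q4-a->q4; q4-b->q5; q4-c->q6; q5-a->q7; q5-b->q8; q5-c->q9; q6-a->q10; q6-b->q11; q6-c->q12; q7-a->q4; q7-b->q5; q7-c->q6; q8-a->q7; q8-b->q8; q8-c->q9; q9-a->q10; q9-b->q11; q9-c->q12; q10-a->q4; q10-b->q5; q10-c->q6; q11-a->q7; q11-b->q8; q11-c->q9; q12-a->q10; q12-b->q11; q12-c->q12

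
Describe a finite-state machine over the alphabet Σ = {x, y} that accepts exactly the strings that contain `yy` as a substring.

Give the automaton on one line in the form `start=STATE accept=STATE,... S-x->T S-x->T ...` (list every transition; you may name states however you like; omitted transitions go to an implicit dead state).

Track how much of `yy` has been matched so far: state S0 is no progress, S2 is the absorbing accept state reached once `yy` has occurred. Intermediate states record partial matches; on a mismatch, fall back to the longest reusable overlap.
With 3 states:
        x   y  
>  S0   S0  S1 
   S1   S0  S2 
 * S2   S2  S2 
(> = start, * = accepting)

start=S0 accept=S2 S0-x->S0 S0-y->S1 S1-x->S0 S1-y->S2 S2-x->S2 S2-y->S2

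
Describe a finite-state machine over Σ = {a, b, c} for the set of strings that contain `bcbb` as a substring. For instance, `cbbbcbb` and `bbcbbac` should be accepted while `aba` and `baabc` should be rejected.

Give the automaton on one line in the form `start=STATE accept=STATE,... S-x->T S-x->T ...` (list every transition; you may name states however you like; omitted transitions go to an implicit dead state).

start=S0 accept=S4 S0-a->S0 S0-b->S1 S0-c->S0 S1-a->S0 S1-b->S1 S1-c->S2 S2-a->S0 S2-b->S3 S2-c->S0 S3-a->S0 S3-b->S4 S3-c->S2 S4-a->S4 S4-b->S4 S4-c->S4

Track how much of `bcbb` has been matched so far: state S0 is no progress, S4 is the absorbing accept state reached once `bcbb` has occurred. Intermediate states record partial matches; on a mismatch, fall back to the longest reusable overlap.
5 states suffice.
        a   b   c  
>  S0   S0  S1  S0 
   S1   S0  S1  S2 
   S2   S0  S3  S0 
   S3   S0  S4  S2 
 * S4   S4  S4  S4 
(> = start, * = accepting)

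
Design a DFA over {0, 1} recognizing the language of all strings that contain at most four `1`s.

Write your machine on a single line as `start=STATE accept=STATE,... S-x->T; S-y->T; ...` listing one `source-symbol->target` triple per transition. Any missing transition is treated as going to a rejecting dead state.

Only the number of `1`s matters, and only up to 5. Make a chain q0 → q1 → q2 → q3 → q4 → q5 advanced by each `1` (with q5 absorbing); every other symbol self-loops. The accepting set is {q0, q1, q2, q3, q4}.
With 6 states:
        0   1  
>* q0   q0  q1 
 * q1   q1  q2 
 * q2   q2  q3 
 * q3   q3  q4 
 * q4   q4  q5 
   q5   q5  q5 
(> = start, * = accepting)

start=q0; accept=q0,q1,q2,q3,q4; q0-0->q0; q0-1->q1; q1-0->q1; q1-1->q2; q2-0->q2; q2-1->q3; q3-0->q3; q3-1->q4; q4-0->q4; q4-1->q5; q5-0->q5; q5-1->q5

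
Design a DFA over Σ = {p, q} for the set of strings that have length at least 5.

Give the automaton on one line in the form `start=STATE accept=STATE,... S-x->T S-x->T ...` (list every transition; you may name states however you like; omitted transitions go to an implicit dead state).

start=A accept=F,G A-p->B A-q->B B-p->C B-q->C C-p->D C-q->D D-p->E D-q->E E-p->F E-q->F F-p->G F-q->G G-p->G G-q->G

We only need to distinguish lengths 0, 1, …, 5, and '>5'. Chain A → B → C → D → E → F → G on every symbol, with G looping. Accepting states: {F, G}.
With 7 states:
       p  q 
>  A   B  B 
   B   C  C 
   C   D  D 
   D   E  E 
   E   F  F 
 * F   G  G 
 * G   G  G 
(> = start, * = accepting)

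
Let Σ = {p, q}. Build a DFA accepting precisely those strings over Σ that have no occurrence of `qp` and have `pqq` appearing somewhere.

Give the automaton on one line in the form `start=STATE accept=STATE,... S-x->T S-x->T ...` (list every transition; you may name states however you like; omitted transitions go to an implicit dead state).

start=S0 accept=S4 S0-p->S1 S0-q->S2 S1-p->S1 S1-q->S3 S2-p->S2 S2-q->S2 S3-p->S2 S3-q->S4 S4-p->S2 S4-q->S4

Run two small machines in parallel and take their product. One (3 states) tracks partial matches of the forbidden pattern `qp`; the other (4 states) tracks whether and how much of `pqq` has been seen. Each combined state is a pair, one component from each; accept when both components accept. Equivalent product states are then merged.
        p   q  
>  S0   S1  S2 
   S1   S1  S3 
   S2   S2  S2 
   S3   S2  S4 
 * S4   S2  S4 
(> = start, * = accepting)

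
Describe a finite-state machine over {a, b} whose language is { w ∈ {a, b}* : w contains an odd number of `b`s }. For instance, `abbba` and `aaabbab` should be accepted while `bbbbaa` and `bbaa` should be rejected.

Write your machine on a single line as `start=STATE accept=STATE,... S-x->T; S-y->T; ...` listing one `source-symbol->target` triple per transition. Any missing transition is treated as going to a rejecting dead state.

start=q0; accept=q1; q0-a->q0; q0-b->q1; q1-a->q1; q1-b->q0

Keep the running count of `b`s modulo 2: each `b` advances along the cycle q0 → q1 → q0 while other symbols loop. Accept at q1.
2 states suffice.
        a   b  
>  q0   q0  q1 
 * q1   q1  q0 
(> = start, * = accepting)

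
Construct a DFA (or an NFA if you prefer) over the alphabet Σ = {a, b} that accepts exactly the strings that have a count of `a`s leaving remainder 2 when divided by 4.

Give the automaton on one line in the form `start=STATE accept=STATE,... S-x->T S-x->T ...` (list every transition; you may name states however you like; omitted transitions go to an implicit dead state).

start=S0 accept=S2 S0-a->S1 S0-b->S0 S1-a->S2 S1-b->S1 S2-a->S3 S2-b->S2 S3-a->S0 S3-b->S3

The only thing that matters is how many `a`s have appeared, reduced mod 4. Use one state per residue: S0 for 0, …, S3 for 3. Reading `a` moves to the next residue; anything else stays put. S2 is accepting.
        a   b  
>  S0   S1  S0 
   S1   S2  S1 
 * S2   S3  S2 
   S3   S0  S3 
(> = start, * = accepting)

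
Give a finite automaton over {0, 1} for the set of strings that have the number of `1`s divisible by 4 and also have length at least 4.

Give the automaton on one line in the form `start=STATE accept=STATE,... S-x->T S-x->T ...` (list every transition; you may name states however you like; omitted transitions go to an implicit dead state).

Handle the two conditions separately and then intersect. The first has 4 states tracking the count of `1`s modulo 4; the second has 6 states tracking the input length, saturating at 5. A product state is a pair (one from each), accepting exactly when both do. Minimizing collapses redundant product states.
With 8 states:
        0   1  
>  q0   q1  q2 
   q1   q3  q2 
   q2   q2  q4 
   q3   q5  q2 
   q4   q4  q6 
   q5   q7  q2 
   q6   q6  q7 
 * q7   q7  q2 
(> = start, * = accepting)

start=q0 accept=q7 q0-0->q1 q0-1->q2 q1-0->q3 q1-1->q2 q2-0->q2 q2-1->q4 q3-0->q5 q3-1->q2 q4-0->q4 q4-1->q6 q5-0->q7 q5-1->q2 q6-0->q6 q6-1->q7 q7-0->q7 q7-1->q2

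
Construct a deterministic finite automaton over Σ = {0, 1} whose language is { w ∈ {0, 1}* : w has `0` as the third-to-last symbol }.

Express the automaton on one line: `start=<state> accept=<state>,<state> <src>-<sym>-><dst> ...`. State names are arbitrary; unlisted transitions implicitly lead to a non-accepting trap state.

start=A accept=H,I,J,K A-0->B A-1->C B-0->D B-1->E C-0->F C-1->G D-0->H D-1->I E-0->J E-1->K F-0->L F-1->M G-0->N G-1->O H-0->H H-1->I I-0->J I-1->K J-0->L J-1->M K-0->N K-1->O L-0->H L-1->I M-0->J M-1->K N-0->L N-1->M O-0->N O-1->O

Because acceptance depends on a position counted from the end, the machine has to buffer the most recent 3 symbols. Make each state the string of the last up-to-3 symbols read; on input `x` shift the window left and append `x`. Accept when the buffered window has length 3 and begins with `0`.
A 15-state machine:
       0  1 
>  A   B  C 
   B   D  E 
   C   F  G 
   D   H  I 
   E   J  K 
   F   L  M 
   G   N  O 
 * H   H  I 
 * I   J  K 
 * J   L  M 
 * K   N  O 
   L   H  I 
   M   J  K 
   N   L  M 
   O   N  O 
(> = start, * = accepting)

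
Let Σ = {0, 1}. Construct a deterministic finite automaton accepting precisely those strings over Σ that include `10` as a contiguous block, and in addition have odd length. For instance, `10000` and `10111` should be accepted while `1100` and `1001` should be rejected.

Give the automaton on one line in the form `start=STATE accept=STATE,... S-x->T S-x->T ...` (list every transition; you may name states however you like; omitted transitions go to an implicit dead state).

start=q0 accept=q5 q0-0->q1 q0-1->q2 q1-0->q0 q1-1->q3 q2-0->q4 q2-1->q3 q3-0->q5 q3-1->q2 q4-0->q5 q4-1->q5 q5-0->q4 q5-1->q4

Build one automaton per condition and run them in lockstep. The first has 3 states tracking whether and how much of `10` has been seen; the second has 2 states tracking the input length modulo 2. A product state is a pair (one from each), accepting exactly when both do.
6 states suffice.
        0   1  
>  q0   q1  q2 
   q1   q0  q3 
   q2   q4  q3 
   q3   q5  q2 
   q4   q5  q5 
 * q5   q4  q4 
(> = start, * = accepting)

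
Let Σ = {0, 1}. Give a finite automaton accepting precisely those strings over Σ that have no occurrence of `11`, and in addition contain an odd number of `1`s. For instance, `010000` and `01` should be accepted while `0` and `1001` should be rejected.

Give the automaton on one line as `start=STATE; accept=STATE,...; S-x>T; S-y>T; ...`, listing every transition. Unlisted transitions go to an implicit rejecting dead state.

Handle the two conditions separately and then intersect. One (3 states) tracks partial matches of the forbidden pattern `11`; the other (2 states) tracks the count of `1`s modulo 2. Each combined state is a pair, one component from each; accept when both components accept. Equivalent product states are then merged.
A 5-state machine:
       0  1 
>  A   A  B 
 * B   C  D 
 * C   C  E 
   D   D  D 
   E   A  D 
(> = start, * = accepting)

start=A; accept=B,C; A-0>A; A-1>B; B-0>C; B-1>D; C-0>C; C-1>E; D-0>D; D-1>D; E-0>A; E-1>D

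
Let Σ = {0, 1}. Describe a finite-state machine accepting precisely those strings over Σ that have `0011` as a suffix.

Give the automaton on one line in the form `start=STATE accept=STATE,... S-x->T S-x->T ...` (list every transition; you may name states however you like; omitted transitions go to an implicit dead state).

start=q0 accept=q4 q0-0->q1 q0-1->q0 q1-0->q2 q1-1->q0 q2-0->q2 q2-1->q3 q3-0->q1 q3-1->q4 q4-0->q1 q4-1->q0

Let each state record the length of the longest suffix of the input read so far that is also a prefix of `0011`. q1 means the last symbol is `0`; q2 means the last 2 symbols are `00`; q3 means the last 3 symbols are `001`; q4 means the last 4 symbols are `0011`. Accept only at q4, where the string currently ends in `0011`.
5 states suffice.
        0   1  
>  q0   q1  q0 
   q1   q2  q0 
   q2   q2  q3 
   q3   q1  q4 
 * q4   q1  q0 
(> = start, * = accepting)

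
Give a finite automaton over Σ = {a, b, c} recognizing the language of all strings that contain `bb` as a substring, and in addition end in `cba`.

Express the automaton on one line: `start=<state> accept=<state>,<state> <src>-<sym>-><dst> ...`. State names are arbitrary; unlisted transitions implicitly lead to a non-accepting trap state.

start=q0 accept=q5 q0-a->q0 q0-b->q1 q0-c->q0 q1-a->q0 q1-b->q2 q1-c->q0 q2-a->q2 q2-b->q2 q2-c->q3 q3-a->q2 q3-b->q4 q3-c->q3 q4-a->q5 q4-b->q2 q4-c->q3 q5-a->q2 q5-b->q2 q5-c->q3

Handle the two conditions separately and then intersect. The first has 3 states tracking whether and how much of `bb` has been seen; the second has 4 states tracking how much of the suffix `cba` has currently been matched. A product state is a pair (one from each), accepting exactly when both do. Equivalent product states are then merged.
With 6 states:
        a   b   c  
>  q0   q0  q1  q0 
   q1   q0  q2  q0 
   q2   q2  q2  q3 
   q3   q2  q4  q3 
   q4   q5  q2  q3 
 * q5   q2  q2  q3 
(> = start, * = accepting)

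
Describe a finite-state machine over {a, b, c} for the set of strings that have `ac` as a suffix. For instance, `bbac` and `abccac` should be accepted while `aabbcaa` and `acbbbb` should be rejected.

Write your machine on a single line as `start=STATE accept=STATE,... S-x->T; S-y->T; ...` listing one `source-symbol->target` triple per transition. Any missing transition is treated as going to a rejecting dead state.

start=s0; accept=s2; s0-a->s1; s0-b->s0; s0-c->s0; s1-a->s1; s1-b->s0; s1-c->s2; s2-a->s1; s2-b->s0; s2-c->s0

Remember how much of `ac` the current input suffix matches. State s0 means no match yet; s1 means the last symbol is `a`; s2 means the last 2 symbols are `ac`. Only s2 accepts. On a mismatch, fall back to the longest proper suffix that is still a prefix of `ac`.
A 3-state machine:
        a   b   c  
>  s0   s1  s0  s0 
   s1   s1  s0  s2 
 * s2   s1  s0  s0 
(> = start, * = accepting)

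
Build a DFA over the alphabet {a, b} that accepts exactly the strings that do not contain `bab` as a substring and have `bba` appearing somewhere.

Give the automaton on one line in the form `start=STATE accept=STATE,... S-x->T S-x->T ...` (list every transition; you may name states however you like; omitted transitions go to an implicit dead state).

Handle the two conditions separately and then intersect. One (4 states) tracks partial matches of the forbidden pattern `bab`; the other (4 states) tracks whether and how much of `bba` has been seen. Each combined state is a pair, one component from each; accept when both components accept. Minimizing collapses redundant product states.
With 8 states:
        a   b  
>  q0   q0  q1 
   q1   q2  q3 
   q2   q0  q4 
   q3   q5  q3 
   q4   q4  q4 
 * q5   q6  q4 
 * q6   q6  q7 
 * q7   q5  q7 
(> = start, * = accepting)

start=q0 accept=q5,q6,q7 q0-a->q0 q0-b->q1 q1-a->q2 q1-b->q3 q2-a->q0 q2-b->q4 q3-a->q5 q3-b->q3 q4-a->q4 q4-b->q4 q5-a->q6 q5-b->q4 q6-a->q6 q6-b->q7 q7-a->q5 q7-b->q7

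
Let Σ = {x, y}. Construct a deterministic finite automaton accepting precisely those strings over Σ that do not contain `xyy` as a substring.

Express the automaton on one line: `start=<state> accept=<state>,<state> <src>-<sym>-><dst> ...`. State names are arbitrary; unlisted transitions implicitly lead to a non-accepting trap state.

start=q0 accept=q0,q1,q2 q0-x->q1 q0-y->q0 q1-x->q1 q1-y->q2 q2-x->q1 q2-y->q3 q3-x->q3 q3-y->q3

Track partial matches of the forbidden pattern `xyy`. State q3 is a dead state reached once `xyy` has occurred; every other state accepts. q0 means no part of `xyy` is currently matched.
        x   y  
>* q0   q1  q0 
 * q1   q1  q2 
 * q2   q1  q3 
   q3   q3  q3 
(> = start, * = accepting)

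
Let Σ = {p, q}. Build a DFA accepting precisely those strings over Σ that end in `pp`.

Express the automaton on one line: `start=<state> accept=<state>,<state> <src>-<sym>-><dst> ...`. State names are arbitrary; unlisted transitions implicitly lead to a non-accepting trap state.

Remember how much of `pp` the current input suffix matches. State S0 means no match yet; S1 means the last symbol is `p`; S2 means the last 2 symbols are `pp`. Only S2 accepts. On a mismatch, fall back to the longest proper suffix that is still a prefix of `pp`.
A 3-state machine:
        p   q  
>  S0   S1  S0 
   S1   S2  S0 
 * S2   S2  S0 
(> = start, * = accepting)

start=S0 accept=S2 S0-p->S1 S0-q->S0 S1-p->S2 S1-q->S0 S2-p->S2 S2-q->S0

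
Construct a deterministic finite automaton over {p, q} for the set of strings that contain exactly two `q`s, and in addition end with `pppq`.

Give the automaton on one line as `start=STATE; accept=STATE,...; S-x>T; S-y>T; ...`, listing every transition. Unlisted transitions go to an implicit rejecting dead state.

Run two small machines in parallel and take their product. The first has 4 states tracking the count of `q`s, saturating at 3; the second has 5 states tracking how much of the suffix `pppq` has currently been matched. A product state is a pair (one from each), accepting exactly when both do. Minimizing collapses redundant product states.
        p   q  
>  S0   S0  S1 
   S1   S2  S3 
   S2   S4  S3 
   S3   S3  S3 
   S4   S5  S3 
   S5   S5  S6 
 * S6   S3  S3 
(> = start, * = accepting)

start=S0; accept=S6; S0-p>S0; S0-q>S1; S1-p>S2; S1-q>S3; S2-p>S4; S2-q>S3; S3-p>S3; S3-q>S3; S4-p>S5; S4-q>S3; S5-p>S5; S5-q>S6; S6-p>S3; S6-q>S3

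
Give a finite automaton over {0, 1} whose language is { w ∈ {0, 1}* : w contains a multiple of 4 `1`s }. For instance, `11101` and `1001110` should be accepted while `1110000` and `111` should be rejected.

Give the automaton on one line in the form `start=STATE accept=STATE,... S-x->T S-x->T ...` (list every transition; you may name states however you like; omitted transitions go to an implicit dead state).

start=q0 accept=q0 q0-0->q0 q0-1->q1 q1-0->q1 q1-1->q2 q2-0->q2 q2-1->q3 q3-0->q3 q3-1->q0

Keep the running count of `1`s modulo 4: each `1` advances along the cycle q0 → q1 → q2 → q3 → q0 while other symbols loop. Accept at q0.
A 4-state machine:
        0   1  
>* q0   q0  q1 
   q1   q1  q2 
   q2   q2  q3 
   q3   q3  q0 
(> = start, * = accepting)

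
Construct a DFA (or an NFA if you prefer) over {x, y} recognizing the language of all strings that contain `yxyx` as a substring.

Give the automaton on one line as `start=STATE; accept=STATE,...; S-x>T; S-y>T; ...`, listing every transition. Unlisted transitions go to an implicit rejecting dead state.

start=A; accept=E; A-x>A; A-y>B; B-x>C; B-y>B; C-x>A; C-y>D; D-x>E; D-y>B; E-x>E; E-y>E

Track how much of `yxyx` has been matched so far: state A is no progress, E is the absorbing accept state reached once `yxyx` has occurred. Intermediate states record partial matches; on a mismatch, fall back to the longest reusable overlap.
A 5-state machine:
       x  y 
>  A   A  B 
   B   C  B 
   C   A  D 
   D   E  B 
 * E   E  E 
(> = start, * = accepting)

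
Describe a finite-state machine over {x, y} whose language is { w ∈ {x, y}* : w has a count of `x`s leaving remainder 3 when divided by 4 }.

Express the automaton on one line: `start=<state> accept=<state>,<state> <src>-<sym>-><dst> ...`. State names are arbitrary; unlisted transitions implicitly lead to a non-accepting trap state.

Keep the running count of `x`s modulo 4: each `x` advances along the cycle q0 → q1 → q2 → q3 → q0 while other symbols loop. Accept at q3.
        x   y  
>  q0   q1  q0 
   q1   q2  q1 
   q2   q3  q2 
 * q3   q0  q3 
(> = start, * = accepting)

start=q0 accept=q3 q0-x->q1 q0-y->q0 q1-x->q2 q1-y->q1 q2-x->q3 q2-y->q2 q3-x->q0 q3-y->q3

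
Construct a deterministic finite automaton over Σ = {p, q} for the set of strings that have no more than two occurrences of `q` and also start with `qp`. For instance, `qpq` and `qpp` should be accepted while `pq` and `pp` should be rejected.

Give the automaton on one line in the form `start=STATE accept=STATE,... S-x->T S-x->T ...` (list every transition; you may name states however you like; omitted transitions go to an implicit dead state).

start=A accept=E,G A-p->B A-q->C B-p->B B-q->D C-p->E C-q->F D-p->D D-q->F E-p->E E-q->G F-p->F F-q->H G-p->G G-q->I H-p->H H-q->H I-p->I I-q->I

Handle the two conditions separately and then intersect. The first has 4 states tracking the count of `q`s, saturating at 3; the second has 4 states tracking whether the input so far still matches the prefix `qp`. A product state is a pair (one from each), accepting exactly when both do.
       p  q 
>  A   B  C 
   B   B  D 
   C   E  F 
   D   D  F 
 * E   E  G 
   F   F  H 
 * G   G  I 
   H   H  H 
   I   I  I 
(> = start, * = accepting)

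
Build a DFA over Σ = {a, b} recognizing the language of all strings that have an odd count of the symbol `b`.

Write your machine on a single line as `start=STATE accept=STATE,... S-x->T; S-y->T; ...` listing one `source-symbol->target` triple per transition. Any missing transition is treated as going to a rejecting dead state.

start=q0; accept=q1; q0-a->q0; q0-b->q1; q1-a->q1; q1-b->q0

The only thing that matters is how many `b`s have appeared, reduced mod 2. Use one state per residue: q0 for 0, …, q1 for 1. Reading `b` moves to the next residue; anything else stays put. q1 is accepting.
A 2-state machine:
        a   b  
>  q0   q0  q1 
 * q1   q1  q0 
(> = start, * = accepting)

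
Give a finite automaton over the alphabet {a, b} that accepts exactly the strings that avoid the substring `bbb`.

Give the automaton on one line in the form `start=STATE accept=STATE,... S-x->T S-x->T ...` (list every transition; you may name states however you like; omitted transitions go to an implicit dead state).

start=q0 accept=q0,q1,q2 q0-a->q0 q0-b->q1 q1-a->q0 q1-b->q2 q2-a->q0 q2-b->q3 q3-a->q3 q3-b->q3

This is the complement of 'contains `bbb`'. Use the same substring-matching states — q0 through q3 holding how much of `bbb` has just been matched — but flip the accepting set: everything except the trap q3 accepts.
With 4 states:
        a   b  
>* q0   q0  q1 
 * q1   q0  q2 
 * q2   q0  q3 
   q3   q3  q3 
(> = start, * = accepting)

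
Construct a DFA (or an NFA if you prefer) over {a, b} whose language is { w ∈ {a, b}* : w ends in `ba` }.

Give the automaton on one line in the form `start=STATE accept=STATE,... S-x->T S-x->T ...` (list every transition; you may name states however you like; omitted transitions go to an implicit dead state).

Remember how much of `ba` the current input suffix matches. State s0 means no match yet; s1 means the last symbol is `b`; s2 means the last 2 symbols are `ba`. Only s2 accepts. On a mismatch, fall back to the longest proper suffix that is still a prefix of `ba`.
        a   b  
>  s0   s0  s1 
   s1   s2  s1 
 * s2   s0  s1 
(> = start, * = accepting)

start=s0 accept=s2 s0-a->s0 s0-b->s1 s1-a->s2 s1-b->s1 s2-a->s0 s2-b->s1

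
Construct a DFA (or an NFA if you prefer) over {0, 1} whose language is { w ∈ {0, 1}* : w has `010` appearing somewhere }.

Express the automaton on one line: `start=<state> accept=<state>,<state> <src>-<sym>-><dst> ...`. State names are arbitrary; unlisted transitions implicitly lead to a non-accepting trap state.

Track how much of `010` has been matched so far: state A is no progress, D is the absorbing accept state reached once `010` has occurred. Intermediate states record partial matches; on a mismatch, fall back to the longest reusable overlap.
4 states suffice.
       0  1 
>  A   B  A 
   B   B  C 
   C   D  A 
 * D   D  D 
(> = start, * = accepting)

start=A accept=D A-0->B A-1->A B-0->B B-1->C C-0->D C-1->A D-0->D D-1->D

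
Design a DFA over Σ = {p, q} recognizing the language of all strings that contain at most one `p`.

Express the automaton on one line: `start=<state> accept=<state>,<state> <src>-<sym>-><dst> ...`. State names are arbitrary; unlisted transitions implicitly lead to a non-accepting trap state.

start=A accept=A,B A-p->B A-q->A B-p->C B-q->B C-p->C C-q->C

Count `p`s, saturating at 2: state A means no `p` yet, B means one `p` seen, C means more than one. Each `p` increments (capped at C); other symbols loop. Accept from {A, B}.
With 3 states:
       p  q 
>* A   B  A 
 * B   C  B 
   C   C  C 
(> = start, * = accepting)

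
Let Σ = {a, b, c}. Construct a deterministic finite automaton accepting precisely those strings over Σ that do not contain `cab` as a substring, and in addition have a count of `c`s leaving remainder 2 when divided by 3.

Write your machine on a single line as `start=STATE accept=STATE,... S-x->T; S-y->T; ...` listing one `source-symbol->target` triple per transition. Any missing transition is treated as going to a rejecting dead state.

Run two small machines in parallel and take their product. One (4 states) tracks partial matches of the forbidden pattern `cab`; the other (3 states) tracks the count of `c`s modulo 3. Each combined state is a pair, one component from each; accept when both components accept. After merging equivalent states the machine shrinks.
With 10 states:
        a   b   c  
>  q0   q0  q0  q1 
   q1   q2  q3  q4 
   q2   q3  q5  q4 
   q3   q3  q3  q4 
 * q4   q6  q7  q8 
   q5   q5  q5  q5 
 * q6   q7  q5  q8 
 * q7   q7  q7  q8 
   q8   q9  q0  q1 
   q9   q0  q5  q1 
(> = start, * = accepting)

start=q0; accept=q4,q6,q7; q0-a->q0; q0-b->q0; q0-c->q1; q1-a->q2; q1-b->q3; q1-c->q4; q2-a->q3; q2-b->q5; q2-c->q4; q3-a->q3; q3-b->q3; q3-c->q4; q4-a->q6; q4-b->q7; q4-c->q8; q5-a->q5; q5-b->q5; q5-c->q5; q6-a->q7; q6-b->q5; q6-c->q8; q7-a->q7; q7-b->q7; q7-c->q8; q8-a->q9; q8-b->q0; q8-c->q1; q9-a->q0; q9-b->q5; q9-c->q1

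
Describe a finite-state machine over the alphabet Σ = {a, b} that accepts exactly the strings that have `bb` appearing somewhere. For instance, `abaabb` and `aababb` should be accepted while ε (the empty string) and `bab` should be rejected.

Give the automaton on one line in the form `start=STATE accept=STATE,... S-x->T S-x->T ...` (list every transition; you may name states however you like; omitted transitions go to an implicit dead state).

States s0..s1 record the length of the longest prefix of `bb` that matches the current input suffix. Reaching s2 means `bb` has been seen, and we stay there forever. Accept from s2.
        a   b  
>  s0   s0  s1 
   s1   s0  s2 
 * s2   s2  s2 
(> = start, * = accepting)

start=s0 accept=s2 s0-a->s0 s0-b->s1 s1-a->s0 s1-b->s2 s2-a->s2 s2-b->s2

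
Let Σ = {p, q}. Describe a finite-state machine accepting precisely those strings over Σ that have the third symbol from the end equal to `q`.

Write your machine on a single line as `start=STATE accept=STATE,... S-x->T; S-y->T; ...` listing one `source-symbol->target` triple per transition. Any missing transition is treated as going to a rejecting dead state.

start=S0; accept=S11,S12,S13,S14; S0-p->S1; S0-q->S2; S1-p->S3; S1-q->S4; S2-p->S5; S2-q->S6; S3-p->S7; S3-q->S8; S4-p->S9; S4-q->S10; S5-p->S11; S5-q->S12; S6-p->S13; S6-q->S14; S7-p->S7; S7-q->S8; S8-p->S9; S8-q->S10; S9-p->S11; S9-q->S12; S10-p->S13; S10-q->S14; S11-p->S7; S11-q->S8; S12-p->S9; S12-q->S10; S13-p->S11; S13-q->S12; S14-p->S13; S14-q->S14

A DFA must remember the last 3 symbols (since which symbol is third-to-last isn't known until the input ends). Use one state per possible window of the last ≤3 symbols; accept from those whose window starts with `q`.
A 15-state machine:
          p    q  
>  S0     S1   S2 
   S1     S3   S4 
   S2     S5   S6 
   S3     S7   S8 
   S4     S9  S10 
   S5    S11  S12 
   S6    S13  S14 
   S7     S7   S8 
   S8     S9  S10 
   S9    S11  S12 
   S10   S13  S14 
 * S11    S7   S8 
 * S12    S9  S10 
 * S13   S11  S12 
 * S14   S13  S14 
(> = start, * = accepting)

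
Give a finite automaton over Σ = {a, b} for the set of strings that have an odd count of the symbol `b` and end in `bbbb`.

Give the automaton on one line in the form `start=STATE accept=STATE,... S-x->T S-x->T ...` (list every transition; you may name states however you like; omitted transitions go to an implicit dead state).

start=q0 accept=q5 q0-a->q0 q0-b->q1 q1-a->q1 q1-b->q2 q2-a->q0 q2-b->q3 q3-a->q1 q3-b->q4 q4-a->q0 q4-b->q5 q5-a->q1 q5-b->q4

Build one automaton per condition and run them in lockstep. The first has 2 states tracking the count of `b`s modulo 2; the second has 5 states tracking how much of the suffix `bbbb` has currently been matched. A product state is a pair (one from each), accepting exactly when both do. After merging equivalent states the machine shrinks.
6 states suffice.
        a   b  
>  q0   q0  q1 
   q1   q1  q2 
   q2   q0  q3 
   q3   q1  q4 
   q4   q0  q5 
 * q5   q1  q4 
(> = start, * = accepting)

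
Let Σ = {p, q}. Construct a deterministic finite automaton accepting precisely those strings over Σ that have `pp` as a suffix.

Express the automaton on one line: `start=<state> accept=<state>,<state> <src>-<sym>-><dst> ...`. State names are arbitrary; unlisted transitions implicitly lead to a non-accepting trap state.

Let each state record the length of the longest suffix of the input read so far that is also a prefix of `pp`. S1 means the last symbol is `p`; S2 means the last 2 symbols are `pp`. Accept only at S2, where the string currently ends in `pp`.
        p   q  
>  S0   S1  S0 
   S1   S2  S0 
 * S2   S2  S0 
(> = start, * = accepting)

start=S0 accept=S2 S0-p->S1 S0-q->S0 S1-p->S2 S1-q->S0 S2-p->S2 S2-q->S0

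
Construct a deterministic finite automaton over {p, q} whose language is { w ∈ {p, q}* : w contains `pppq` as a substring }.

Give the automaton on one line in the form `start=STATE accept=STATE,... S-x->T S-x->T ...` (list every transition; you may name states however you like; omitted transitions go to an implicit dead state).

start=S0 accept=S4 S0-p->S1 S0-q->S0 S1-p->S2 S1-q->S0 S2-p->S3 S2-q->S0 S3-p->S3 S3-q->S4 S4-p->S4 S4-q->S4

States S0..S3 record the length of the longest prefix of `pppq` that matches the current input suffix. Reaching S4 means `pppq` has been seen, and we stay there forever. Accept from S4.
5 states suffice.
        p   q  
>  S0   S1  S0 
   S1   S2  S0 
   S2   S3  S0 
   S3   S3  S4 
 * S4   S4  S4 
(> = start, * = accepting)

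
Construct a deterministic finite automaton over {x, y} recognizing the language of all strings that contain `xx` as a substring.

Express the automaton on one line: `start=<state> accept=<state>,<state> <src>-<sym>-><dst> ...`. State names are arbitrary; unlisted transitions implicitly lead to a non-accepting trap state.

start=q0 accept=q2 q0-x->q1 q0-y->q0 q1-x->q2 q1-y->q0 q2-x->q2 q2-y->q2

States q0..q1 record the length of the longest prefix of `xx` that matches the current input suffix. Reaching q2 means `xx` has been seen, and we stay there forever. Accept from q2.
A 3-state machine:
        x   y  
>  q0   q1  q0 
   q1   q2  q0 
 * q2   q2  q2 
(> = start, * = accepting)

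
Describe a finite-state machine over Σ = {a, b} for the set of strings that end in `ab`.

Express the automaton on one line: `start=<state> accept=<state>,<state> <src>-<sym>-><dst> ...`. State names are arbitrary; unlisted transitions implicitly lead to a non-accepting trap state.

start=q0 accept=q2 q0-a->q1 q0-b->q0 q1-a->q1 q1-b->q2 q2-a->q1 q2-b->q0

Remember how much of `ab` the current input suffix matches. State q0 means no match yet; q1 means the last symbol is `a`; q2 means the last 2 symbols are `ab`. Only q2 accepts. On a mismatch, fall back to the longest proper suffix that is still a prefix of `ab`.
3 states suffice.
        a   b  
>  q0   q1  q0 
   q1   q1  q2 
 * q2   q1  q0 
(> = start, * = accepting)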